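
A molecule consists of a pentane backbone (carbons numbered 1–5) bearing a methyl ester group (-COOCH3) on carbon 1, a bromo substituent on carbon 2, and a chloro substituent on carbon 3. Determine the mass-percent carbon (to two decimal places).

34.52%

Atom tally by fragment:
  CH3OOCCH2 → C:3 H:5 O:2
  CH(Br) → C:1 H:1 Br:1
  CH(Cl) → C:1 H:1 Cl:1
  CH2 → C:1 H:2
  CH3 → C:1 H:3
Element totals:
  C: 7
  H: 12
  Br: 1
  Cl: 1
  O: 2
Molecular formula: C7H12BrClO2.
Molar mass = 243.525 g/mol.
Mass from C: 7 × 12.011 = 84.077 g/mol.
%C = 84.077 / 243.525 × 100 = 34.52%.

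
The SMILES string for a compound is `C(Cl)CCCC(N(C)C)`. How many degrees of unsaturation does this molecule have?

Atom tally by fragment:
  ClCH2 → C:1 H:2 Cl:1
  CH2 → C:1 H:2
  CH2 → C:1 H:2
  CH2 → C:1 H:2
  CH2N(CH3)2 → C:3 H:8 N:1
Element totals:
  C: 7
  H: 16
  Cl: 1
  N: 1
Molecular formula: C7H16ClN.
DoU = (2C + 2 + N − H − X) / 2 = (2·7 + 2 + 1 − 16 − 1) / 2 = 0.

0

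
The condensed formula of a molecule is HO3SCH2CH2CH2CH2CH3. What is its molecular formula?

Atom tally by fragment:
  HO3SCH2 → C:1 H:3 S:1 O:3
  CH2 → C:1 H:2
  CH2 → C:1 H:2
  CH2 → C:1 H:2
  CH3 → C:1 H:3
Element totals:
  C: 5
  H: 12
  O: 3
  S: 1

C5H12O3S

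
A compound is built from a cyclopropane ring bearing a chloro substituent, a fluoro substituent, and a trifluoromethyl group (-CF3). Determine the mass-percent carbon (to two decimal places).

29.56%

Atom tally by fragment:
  cyclopropane ring core → C:3 H:6
  (− 3 ring H displaced by substituents)
  + Cl → Cl:1
  + F → F:1
  + CF3 → C:1 F:3
Element totals:
  C: 4
  H: 3
  Cl: 1
  F: 4
Molecular formula: C4H3ClF4.
Molar mass = 162.510 g/mol.
Mass from C: 4 × 12.011 = 48.044 g/mol.
%C = 48.044 / 162.510 × 100 = 29.56%.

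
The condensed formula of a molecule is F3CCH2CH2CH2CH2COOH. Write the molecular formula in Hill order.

Atom tally by fragment:
  F3CCH2 → C:2 H:2 F:3
  CH2 → C:1 H:2
  CH2 → C:1 H:2
  CH2COOH → C:2 H:3 O:2
Element totals:
  C: 6
  H: 9
  F: 3
  O: 2

C6H9F3O2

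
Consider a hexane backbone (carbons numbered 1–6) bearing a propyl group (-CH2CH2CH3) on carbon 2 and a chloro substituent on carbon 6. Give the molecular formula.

C9H19Cl

Atom tally by fragment:
  CH3 → C:1 H:3
  CH(CH2CH2CH3) → C:4 H:8
  CH2 → C:1 H:2
  CH2 → C:1 H:2
  CH2 → C:1 H:2
  CH2Cl → C:1 H:2 Cl:1
Element totals:
  C: 9
  H: 19
  Cl: 1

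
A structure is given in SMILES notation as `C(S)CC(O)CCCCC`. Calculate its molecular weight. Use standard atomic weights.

Atom tally by fragment:
  HSCH2 → C:1 H:3 S:1
  CH2 → C:1 H:2
  CH(OH) → C:1 H:2 O:1
  CH2 → C:1 H:2
  CH2 → C:1 H:2
  CH2 → C:1 H:2
  CH2 → C:1 H:2
  CH3 → C:1 H:3
Element totals:
  C: 8
  H: 18
  O: 1
  S: 1
Molecular formula: C8H18OS.
  M = 8(12.011) + 18(1.008) + 15.999 + 32.06
    = 96.088 + 18.144 + 15.999 + 32.060 = 162.291

162.29 g/mol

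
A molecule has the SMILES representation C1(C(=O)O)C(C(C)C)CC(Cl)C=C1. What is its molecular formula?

Atom tally by fragment:
  cyclohexene ring core → C:6 H:10
  (− 3 ring H displaced by substituents)
  + COOH → C:1 H:1 O:2
  + CH(CH3)2 → C:3 H:7
  + Cl → Cl:1
Element totals:
  C: 10
  H: 15
  Cl: 1
  O: 2

C10H15ClO2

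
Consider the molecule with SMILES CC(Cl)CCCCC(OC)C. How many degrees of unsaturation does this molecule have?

Atom tally by fragment:
  CH3 → C:1 H:3
  CH(Cl) → C:1 H:1 Cl:1
  CH2 → C:1 H:2
  CH2 → C:1 H:2
  CH2 → C:1 H:2
  CH2 → C:1 H:2
  CH(OCH3) → C:2 H:4 O:1
  CH3 → C:1 H:3
Element totals:
  C: 9
  H: 19
  Cl: 1
  O: 1
Molecular formula: C9H19ClO.
DoU = (2C + 2 + N − H − X) / 2 = (2·9 + 2 + 0 − 19 − 1) / 2 = 0.

0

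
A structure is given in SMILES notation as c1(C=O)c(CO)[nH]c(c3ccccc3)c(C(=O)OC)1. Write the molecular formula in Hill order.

Atom tally by fragment:
  pyrrole ring core → C:4 H:5 N:1
  (− 4 ring H displaced by substituents)
  + CHO → C:1 H:1 O:1
  + CH2OH → C:1 H:3 O:1
  + C6H5 → C:6 H:5
  + COOCH3 → C:2 H:3 O:2
Element totals:
  C: 14
  H: 13
  N: 1
  O: 4

C14H13NO4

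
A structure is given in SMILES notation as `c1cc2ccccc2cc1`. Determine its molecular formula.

Atom tally by fragment:
  naphthalene ring system core → C:10 H:8
Element totals:
  C: 10
  H: 8

C10H8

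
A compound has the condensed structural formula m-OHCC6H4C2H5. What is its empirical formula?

Atom tally by fragment:
  benzene ring core → C:6 H:6
  (− 2 ring H displaced by substituents)
  + CHO → C:1 H:1 O:1
  + C2H5 → C:2 H:5
Element totals:
  C: 9
  H: 10
  O: 1
Molecular formula: C9H10O.
gcd of subscripts (9, 10, 1) = 1, so the empirical formula equals the molecular formula.

C9H10O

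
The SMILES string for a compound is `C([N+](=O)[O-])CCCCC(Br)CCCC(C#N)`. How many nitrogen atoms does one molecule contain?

2

Atom tally by fragment:
  O2NCH2 → C:1 H:2 N:1 O:2
  CH2 → C:1 H:2
  CH2 → C:1 H:2
  CH2 → C:1 H:2
  CH2 → C:1 H:2
  CH(Br) → C:1 H:1 Br:1
  CH2 → C:1 H:2
  CH2 → C:1 H:2
  CH2 → C:1 H:2
  CH2CN → C:2 H:2 N:1
Element totals:
  C: 11
  H: 19
  Br: 1
  N: 2
  O: 2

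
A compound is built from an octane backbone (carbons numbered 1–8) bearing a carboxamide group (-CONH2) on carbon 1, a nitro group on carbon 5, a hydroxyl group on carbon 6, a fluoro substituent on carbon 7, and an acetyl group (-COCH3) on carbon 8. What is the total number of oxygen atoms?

Atom tally by fragment:
  H2NOCCH2 → C:2 H:4 O:1 N:1
  CH2 → C:1 H:2
  CH2 → C:1 H:2
  CH2 → C:1 H:2
  CH(NO2) → C:1 H:1 N:1 O:2
  CH(OH) → C:1 H:2 O:1
  CH(F) → C:1 H:1 F:1
  CH2COCH3 → C:3 H:5 O:1
Element totals:
  C: 11
  H: 19
  F: 1
  N: 2
  O: 5

5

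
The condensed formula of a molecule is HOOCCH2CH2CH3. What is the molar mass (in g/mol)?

Element totals:
  C: 4
  H: 8
  O: 2
Molecular formula: C4H8O2.
  M = 4(12.011) + 8(1.008) + 2(15.999)
    = 48.044 + 8.064 + 31.998 = 88.106

88.11 g/mol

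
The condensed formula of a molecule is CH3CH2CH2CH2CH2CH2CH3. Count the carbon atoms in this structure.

Atom tally by fragment:
  CH3 → C:1 H:3
  CH2 → C:1 H:2
  CH2 → C:1 H:2
  CH2 → C:1 H:2
  CH2 → C:1 H:2
  CH2 → C:1 H:2
  CH3 → C:1 H:3
Element totals:
  C: 7
  H: 16

7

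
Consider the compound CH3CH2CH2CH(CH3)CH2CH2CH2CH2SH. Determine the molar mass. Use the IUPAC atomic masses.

160.32 g/mol

Atom tally by fragment:
  CH3 → C:1 H:3
  CH2 → C:1 H:2
  CH2 → C:1 H:2
  CH(CH3) → C:2 H:4
  CH2 → C:1 H:2
  CH2 → C:1 H:2
  CH2 → C:1 H:2
  CH2SH → C:1 H:3 S:1
Element totals:
  C: 9
  H: 20
  S: 1
Molecular formula: C9H20S.
  M = 9(12.011) + 20(1.008) + 32.06
    = 108.099 + 20.160 + 32.060 = 160.319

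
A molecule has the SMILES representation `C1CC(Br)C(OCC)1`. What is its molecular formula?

C6H11BrO

Atom tally by fragment:
  cyclobutane ring core → C:4 H:8
  (− 2 ring H displaced by substituents)
  + Br → Br:1
  + OC2H5 → C:2 H:5 O:1
Element totals:
  C: 6
  H: 11
  Br: 1
  O: 1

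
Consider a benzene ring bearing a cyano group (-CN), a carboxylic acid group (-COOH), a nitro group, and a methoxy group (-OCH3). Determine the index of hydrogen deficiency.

Atom tally by fragment:
  benzene ring core → C:6 H:6
  (− 4 ring H displaced by substituents)
  + CN → C:1 N:1
  + COOH → C:1 H:1 O:2
  + NO2 → N:1 O:2
  + OCH3 → C:1 H:3 O:1
Element totals:
  C: 9
  H: 6
  N: 2
  O: 5
Molecular formula: C9H6N2O5.
DoU = (2C + 2 + N − H − X) / 2 = (2·9 + 2 + 2 − 6 − 0) / 2 = 8.

8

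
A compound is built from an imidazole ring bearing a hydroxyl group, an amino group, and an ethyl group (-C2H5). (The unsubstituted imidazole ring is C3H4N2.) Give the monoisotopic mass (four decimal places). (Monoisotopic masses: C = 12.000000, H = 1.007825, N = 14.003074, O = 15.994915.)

127.0746

Atom tally by fragment:
  imidazole ring core → C:3 H:4 N:2
  (− 3 ring H displaced by substituents)
  + OH → O:1 H:1
  + NH2 → N:1 H:2
  + C2H5 → C:2 H:5
Element totals:
  C: 5
  H: 9
  N: 3
  O: 1
Molecular formula: C5H9N3O.
  M = 5(12.0) + 9(1.007825) + 3(14.003074) + 15.994915
    = 60.000000 + 9.070425 + 42.009222 + 15.994915 = 127.074562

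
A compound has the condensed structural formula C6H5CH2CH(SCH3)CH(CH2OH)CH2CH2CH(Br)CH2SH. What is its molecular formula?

C15H23BrOS2

Element totals:
  C: 15
  H: 23
  Br: 1
  O: 1
  S: 2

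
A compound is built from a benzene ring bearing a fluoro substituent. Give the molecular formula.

Atom tally by fragment:
  benzene ring core → C:6 H:6
  (− 1 ring H displaced by substituents)
  + F → F:1
Element totals:
  C: 6
  H: 5
  F: 1

C6H5F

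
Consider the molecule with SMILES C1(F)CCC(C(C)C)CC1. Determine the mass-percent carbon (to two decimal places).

74.95%

Atom tally by fragment:
  cyclohexane ring core → C:6 H:12
  (− 2 ring H displaced by substituents)
  + F → F:1
  + CH(CH3)2 → C:3 H:7
Element totals:
  C: 9
  H: 17
  F: 1
Molecular formula: C9H17F.
Molar mass = 144.233 g/mol.
Mass from C: 9 × 12.011 = 108.099 g/mol.
%C = 108.099 / 144.233 × 100 = 74.95%.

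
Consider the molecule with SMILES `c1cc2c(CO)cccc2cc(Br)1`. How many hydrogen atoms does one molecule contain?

Atom tally by fragment:
  naphthalene ring system core → C:10 H:8
  (− 2 ring H displaced by substituents)
  + CH2OH → C:1 H:3 O:1
  + Br → Br:1
Element totals:
  C: 11
  H: 9
  Br: 1
  O: 1

9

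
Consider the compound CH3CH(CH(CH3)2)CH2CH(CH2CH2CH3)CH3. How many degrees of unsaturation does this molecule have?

Element totals:
  C: 11
  H: 24
Molecular formula: C11H24.
DoU = (2C + 2 + N − H − X) / 2 = (2·11 + 2 + 0 − 24 − 0) / 2 = 0.

0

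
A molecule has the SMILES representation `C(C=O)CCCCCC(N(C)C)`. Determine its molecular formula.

Atom tally by fragment:
  OHCCH2 → C:2 H:3 O:1
  CH2 → C:1 H:2
  CH2 → C:1 H:2
  CH2 → C:1 H:2
  CH2 → C:1 H:2
  CH2 → C:1 H:2
  CH2N(CH3)2 → C:3 H:8 N:1
Element totals:
  C: 10
  H: 21
  N: 1
  O: 1

C10H21NO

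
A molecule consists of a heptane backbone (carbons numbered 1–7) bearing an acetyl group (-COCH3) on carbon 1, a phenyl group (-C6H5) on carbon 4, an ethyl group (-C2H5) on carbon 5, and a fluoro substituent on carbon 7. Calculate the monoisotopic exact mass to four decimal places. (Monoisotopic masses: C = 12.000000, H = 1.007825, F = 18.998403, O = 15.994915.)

Atom tally by fragment:
  CH3COCH2 → C:3 H:5 O:1
  CH2 → C:1 H:2
  CH2 → C:1 H:2
  CH(C6H5) → C:7 H:6
  CH(C2H5) → C:3 H:6
  CH2 → C:1 H:2
  CH2F → C:1 H:2 F:1
Element totals:
  C: 17
  H: 25
  F: 1
  O: 1
Molecular formula: C17H25FO.
  M = 17(12.0) + 25(1.007825) + 18.998403 + 15.994915
    = 204.000000 + 25.195625 + 18.998403 + 15.994915 = 264.188943

264.1889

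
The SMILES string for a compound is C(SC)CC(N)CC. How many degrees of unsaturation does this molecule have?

Atom tally by fragment:
  CH3SCH2 → C:2 H:5 S:1
  CH2 → C:1 H:2
  CH(NH2) → C:1 H:3 N:1
  CH2 → C:1 H:2
  CH3 → C:1 H:3
Element totals:
  C: 6
  H: 15
  N: 1
  S: 1
Molecular formula: C6H15NS.
DoU = (2C + 2 + N − H − X) / 2 = (2·6 + 2 + 1 − 15 − 0) / 2 = 0.

0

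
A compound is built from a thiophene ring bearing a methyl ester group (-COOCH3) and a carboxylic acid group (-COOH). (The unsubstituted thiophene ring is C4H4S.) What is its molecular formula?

Atom tally by fragment:
  thiophene ring core → C:4 H:4 S:1
  (− 2 ring H displaced by substituents)
  + COOCH3 → C:2 H:3 O:2
  + COOH → C:1 H:1 O:2
Element totals:
  C: 7
  H: 6
  O: 4
  S: 1

C7H6O4S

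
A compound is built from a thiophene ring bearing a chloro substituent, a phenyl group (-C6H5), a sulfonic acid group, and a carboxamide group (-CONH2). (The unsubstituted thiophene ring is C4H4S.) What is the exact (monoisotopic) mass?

Atom tally by fragment:
  thiophene ring core → C:4 H:4 S:1
  (− 4 ring H displaced by substituents)
  + Cl → Cl:1
  + C6H5 → C:6 H:5
  + SO3H → S:1 O:3 H:1
  + CONH2 → C:1 H:2 O:1 N:1
Element totals:
  C: 11
  H: 8
  Cl: 1
  N: 1
  O: 4
  S: 2
Molecular formula: C11H8ClNO4S2.
  M = 11(12.0) + 8(1.007825) + 34.968853 + 14.003074 + 4(15.994915) + 2(31.972071)
    = 132.000000 + 8.062600 + 34.968853 + 14.003074 + 63.979660 + 63.944142 = 316.958329

316.9583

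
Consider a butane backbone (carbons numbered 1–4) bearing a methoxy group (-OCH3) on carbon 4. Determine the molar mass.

Atom tally by fragment:
  CH3 → C:1 H:3
  CH2 → C:1 H:2
  CH2 → C:1 H:2
  CH2OCH3 → C:2 H:5 O:1
Element totals:
  C: 5
  H: 12
  O: 1
Molecular formula: C5H12O.
  M = 5(12.011) + 12(1.008) + 15.999
    = 60.055 + 12.096 + 15.999 = 88.150

88.15 g/mol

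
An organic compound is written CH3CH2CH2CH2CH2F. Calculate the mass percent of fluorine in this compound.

Element totals:
  C: 5
  H: 11
  F: 1
Molecular formula: C5H11F.
Molar mass = 90.141 g/mol.
Mass from F: 1 × 18.998 = 18.998 g/mol.
%F = 18.998 / 90.141 × 100 = 21.08%.

21.08%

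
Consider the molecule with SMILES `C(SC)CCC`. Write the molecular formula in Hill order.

Atom tally by fragment:
  CH3SCH2 → C:2 H:5 S:1
  CH2 → C:1 H:2
  CH2 → C:1 H:2
  CH3 → C:1 H:3
Element totals:
  C: 5
  H: 12
  S: 1

C5H12S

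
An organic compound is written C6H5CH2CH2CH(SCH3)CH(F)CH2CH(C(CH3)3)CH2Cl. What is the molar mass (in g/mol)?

Atom tally by fragment:
  C6H5CH2 → C:7 H:7
  CH2 → C:1 H:2
  CH(SCH3) → C:2 H:4 S:1
  CH(F) → C:1 H:1 F:1
  CH2 → C:1 H:2
  CH(C(CH3)3) → C:5 H:10
  CH2Cl → C:1 H:2 Cl:1
Element totals:
  C: 18
  H: 28
  Cl: 1
  F: 1
  S: 1
Molecular formula: C18H28ClFS.
  M = 18(12.011) + 28(1.008) + 35.45 + 18.998 + 32.06
    = 216.198 + 28.224 + 35.450 + 18.998 + 32.060 = 330.930

330.93 g/mol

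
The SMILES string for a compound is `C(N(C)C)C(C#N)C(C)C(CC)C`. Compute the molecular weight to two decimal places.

Atom tally by fragment:
  (CH3)2NCH2 → C:3 H:8 N:1
  CH(CN) → C:2 H:1 N:1
  CH(CH3) → C:2 H:4
  CH(C2H5) → C:3 H:6
  CH3 → C:1 H:3
Element totals:
  C: 11
  H: 22
  N: 2
Molecular formula: C11H22N2.
  M = 11(12.011) + 22(1.008) + 2(14.007)
    = 132.121 + 22.176 + 28.014 = 182.311

182.31 g/mol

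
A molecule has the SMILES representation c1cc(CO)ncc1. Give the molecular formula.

C6H7NO

Atom tally by fragment:
  pyridine ring core → C:5 H:5 N:1
  (− 1 ring H displaced by substituents)
  + CH2OH → C:1 H:3 O:1
Element totals:
  C: 6
  H: 7
  N: 1
  O: 1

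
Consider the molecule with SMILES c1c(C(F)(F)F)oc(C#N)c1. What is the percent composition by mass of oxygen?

9.93%

Atom tally by fragment:
  furan ring core → C:4 H:4 O:1
  (− 2 ring H displaced by substituents)
  + CF3 → C:1 F:3
  + CN → C:1 N:1
Element totals:
  C: 6
  H: 2
  F: 3
  N: 1
  O: 1
Molecular formula: C6H2F3NO.
Molar mass = 161.082 g/mol.
Mass from O: 1 × 15.999 = 15.999 g/mol.
%O = 15.999 / 161.082 × 100 = 9.93%.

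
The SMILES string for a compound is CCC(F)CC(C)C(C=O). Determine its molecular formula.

Atom tally by fragment:
  CH3 → C:1 H:3
  CH2 → C:1 H:2
  CH(F) → C:1 H:1 F:1
  CH2 → C:1 H:2
  CH(CH3) → C:2 H:4
  CH2CHO → C:2 H:3 O:1
Element totals:
  C: 8
  H: 15
  F: 1
  O: 1

C8H15FO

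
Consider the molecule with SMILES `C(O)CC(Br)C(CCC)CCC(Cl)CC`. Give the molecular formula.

C12H24BrClO

Atom tally by fragment:
  HOCH2 → C:1 H:3 O:1
  CH2 → C:1 H:2
  CH(Br) → C:1 H:1 Br:1
  CH(CH2CH2CH3) → C:4 H:8
  CH2 → C:1 H:2
  CH2 → C:1 H:2
  CH(Cl) → C:1 H:1 Cl:1
  CH2 → C:1 H:2
  CH3 → C:1 H:3
Element totals:
  C: 12
  H: 24
  Br: 1
  Cl: 1
  O: 1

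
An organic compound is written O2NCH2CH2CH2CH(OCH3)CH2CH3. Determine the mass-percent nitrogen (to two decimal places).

8.69%

Atom tally by fragment:
  O2NCH2 → C:1 H:2 N:1 O:2
  CH2 → C:1 H:2
  CH2 → C:1 H:2
  CH(OCH3) → C:2 H:4 O:1
  CH2 → C:1 H:2
  CH3 → C:1 H:3
Element totals:
  C: 7
  H: 15
  N: 1
  O: 3
Molecular formula: C7H15NO3.
Molar mass = 161.201 g/mol.
Mass from N: 1 × 14.007 = 14.007 g/mol.
%N = 14.007 / 161.201 × 100 = 8.69%.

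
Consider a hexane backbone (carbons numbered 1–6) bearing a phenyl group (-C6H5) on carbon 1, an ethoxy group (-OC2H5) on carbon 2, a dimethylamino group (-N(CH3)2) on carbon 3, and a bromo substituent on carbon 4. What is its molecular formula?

C16H26BrNO

Atom tally by fragment:
  C6H5CH2 → C:7 H:7
  CH(OC2H5) → C:3 H:6 O:1
  CH(N(CH3)2) → C:3 H:7 N:1
  CH(Br) → C:1 H:1 Br:1
  CH2 → C:1 H:2
  CH3 → C:1 H:3
Element totals:
  C: 16
  H: 26
  Br: 1
  N: 1
  O: 1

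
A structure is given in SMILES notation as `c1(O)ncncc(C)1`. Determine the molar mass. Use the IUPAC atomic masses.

110.12 g/mol

Atom tally by fragment:
  pyrimidine ring core → C:4 H:4 N:2
  (− 2 ring H displaced by substituents)
  + OH → O:1 H:1
  + CH3 → C:1 H:3
Element totals:
  C: 5
  H: 6
  N: 2
  O: 1
Molecular formula: C5H6N2O.
  M = 5(12.011) + 6(1.008) + 2(14.007) + 15.999
    = 60.055 + 6.048 + 28.014 + 15.999 = 110.116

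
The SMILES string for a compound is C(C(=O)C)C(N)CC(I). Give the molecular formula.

C6H12INO

Atom tally by fragment:
  CH3COCH2 → C:3 H:5 O:1
  CH(NH2) → C:1 H:3 N:1
  CH2 → C:1 H:2
  CH2I → C:1 H:2 I:1
Element totals:
  C: 6
  H: 12
  I: 1
  N: 1
  O: 1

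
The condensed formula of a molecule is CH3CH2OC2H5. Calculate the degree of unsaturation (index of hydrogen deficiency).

Element totals:
  C: 4
  H: 10
  O: 1
Molecular formula: C4H10O.
DoU = (2C + 2 + N − H − X) / 2 = (2·4 + 2 + 0 − 10 − 0) / 2 = 0.

0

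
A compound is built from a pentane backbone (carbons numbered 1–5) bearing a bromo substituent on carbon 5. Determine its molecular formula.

C5H11Br

Atom tally by fragment:
  CH3 → C:1 H:3
  CH2 → C:1 H:2
  CH2 → C:1 H:2
  CH2 → C:1 H:2
  CH2Br → C:1 H:2 Br:1
Element totals:
  C: 5
  H: 11
  Br: 1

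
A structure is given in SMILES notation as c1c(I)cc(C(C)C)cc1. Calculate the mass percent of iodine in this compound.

Atom tally by fragment:
  benzene ring core → C:6 H:6
  (− 2 ring H displaced by substituents)
  + I → I:1
  + CH(CH3)2 → C:3 H:7
Element totals:
  C: 9
  H: 11
  I: 1
Molecular formula: C9H11I.
Molar mass = 246.091 g/mol.
Mass from I: 1 × 126.904 = 126.904 g/mol.
%I = 126.904 / 246.091 × 100 = 51.57%.

51.57%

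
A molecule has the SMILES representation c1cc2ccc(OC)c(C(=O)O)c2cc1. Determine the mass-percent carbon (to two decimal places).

Atom tally by fragment:
  naphthalene ring system core → C:10 H:8
  (− 2 ring H displaced by substituents)
  + OCH3 → C:1 H:3 O:1
  + COOH → C:1 H:1 O:2
Element totals:
  C: 12
  H: 10
  O: 3
Molecular formula: C12H10O3.
Molar mass = 202.209 g/mol.
Mass from C: 12 × 12.011 = 144.132 g/mol.
%C = 144.132 / 202.209 × 100 = 71.28%.

71.28%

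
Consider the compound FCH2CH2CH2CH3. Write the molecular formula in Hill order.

Atom tally by fragment:
  FCH2 → C:1 H:2 F:1
  CH2 → C:1 H:2
  CH2 → C:1 H:2
  CH3 → C:1 H:3
Element totals:
  C: 4
  H: 9
  F: 1

C4H9F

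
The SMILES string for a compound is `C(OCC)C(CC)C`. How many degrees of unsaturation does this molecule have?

0

Atom tally by fragment:
  C2H5OCH2 → C:3 H:7 O:1
  CH(C2H5) → C:3 H:6
  CH3 → C:1 H:3
Element totals:
  C: 7
  H: 16
  O: 1
Molecular formula: C7H16O.
DoU = (2C + 2 + N − H − X) / 2 = (2·7 + 2 + 0 − 16 − 0) / 2 = 0.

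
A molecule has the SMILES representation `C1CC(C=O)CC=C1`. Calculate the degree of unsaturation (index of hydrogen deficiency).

3

Atom tally by fragment:
  cyclohexene ring core → C:6 H:10
  (− 1 ring H displaced by substituents)
  + CHO → C:1 H:1 O:1
Element totals:
  C: 7
  H: 10
  O: 1
Molecular formula: C7H10O.
DoU = (2C + 2 + N − H − X) / 2 = (2·7 + 2 + 0 − 10 − 0) / 2 = 3.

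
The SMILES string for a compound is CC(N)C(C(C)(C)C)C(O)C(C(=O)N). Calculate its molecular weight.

Atom tally by fragment:
  CH3 → C:1 H:3
  CH(NH2) → C:1 H:3 N:1
  CH(C(CH3)3) → C:5 H:10
  CH(OH) → C:1 H:2 O:1
  CH2CONH2 → C:2 H:4 O:1 N:1
Element totals:
  C: 10
  H: 22
  N: 2
  O: 2
Molecular formula: C10H22N2O2.
  M = 10(12.011) + 22(1.008) + 2(14.007) + 2(15.999)
    = 120.110 + 22.176 + 28.014 + 31.998 = 202.298

202.30 g/mol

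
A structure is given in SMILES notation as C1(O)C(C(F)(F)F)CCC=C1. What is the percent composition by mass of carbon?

Atom tally by fragment:
  cyclohexene ring core → C:6 H:10
  (− 2 ring H displaced by substituents)
  + OH → O:1 H:1
  + CF3 → C:1 F:3
Element totals:
  C: 7
  H: 9
  F: 3
  O: 1
Molecular formula: C7H9F3O.
Molar mass = 166.142 g/mol.
Mass from C: 7 × 12.011 = 84.077 g/mol.
%C = 84.077 / 166.142 × 100 = 50.61%.

50.61%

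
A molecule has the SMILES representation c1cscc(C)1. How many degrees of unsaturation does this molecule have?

3

Atom tally by fragment:
  thiophene ring core → C:4 H:4 S:1
  (− 1 ring H displaced by substituents)
  + CH3 → C:1 H:3
Element totals:
  C: 5
  H: 6
  S: 1
Molecular formula: C5H6S.
DoU = (2C + 2 + N − H − X) / 2 = (2·5 + 2 + 0 − 6 − 0) / 2 = 3.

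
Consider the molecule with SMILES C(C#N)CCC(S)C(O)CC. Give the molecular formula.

Atom tally by fragment:
  NCCH2 → C:2 H:2 N:1
  CH2 → C:1 H:2
  CH2 → C:1 H:2
  CH(SH) → C:1 H:2 S:1
  CH(OH) → C:1 H:2 O:1
  CH2 → C:1 H:2
  CH3 → C:1 H:3
Element totals:
  C: 8
  H: 15
  N: 1
  O: 1
  S: 1

C8H15NOS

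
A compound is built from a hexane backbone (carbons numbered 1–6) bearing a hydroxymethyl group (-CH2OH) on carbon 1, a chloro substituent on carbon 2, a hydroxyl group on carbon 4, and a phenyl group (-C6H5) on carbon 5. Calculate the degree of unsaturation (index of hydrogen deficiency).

4

Atom tally by fragment:
  HOCH2CH2 → C:2 H:5 O:1
  CH(Cl) → C:1 H:1 Cl:1
  CH2 → C:1 H:2
  CH(OH) → C:1 H:2 O:1
  CH(C6H5) → C:7 H:6
  CH3 → C:1 H:3
Element totals:
  C: 13
  H: 19
  Cl: 1
  O: 2
Molecular formula: C13H19ClO2.
DoU = (2C + 2 + N − H − X) / 2 = (2·13 + 2 + 0 − 19 − 1) / 2 = 4.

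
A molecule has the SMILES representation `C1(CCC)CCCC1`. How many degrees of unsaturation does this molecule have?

Atom tally by fragment:
  cyclopentane ring core → C:5 H:10
  (− 1 ring H displaced by substituents)
  + CH2CH2CH3 → C:3 H:7
Element totals:
  C: 8
  H: 16
Molecular formula: C8H16.
DoU = (2C + 2 + N − H − X) / 2 = (2·8 + 2 + 0 − 16 − 0) / 2 = 1.

1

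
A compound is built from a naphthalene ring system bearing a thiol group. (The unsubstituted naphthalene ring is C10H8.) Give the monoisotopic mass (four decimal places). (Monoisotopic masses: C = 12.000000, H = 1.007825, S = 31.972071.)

Atom tally by fragment:
  naphthalene ring system core → C:10 H:8
  (− 1 ring H displaced by substituents)
  + SH → S:1 H:1
Element totals:
  C: 10
  H: 8
  S: 1
Molecular formula: C10H8S.
  M = 10(12.0) + 8(1.007825) + 31.972071
    = 120.000000 + 8.062600 + 31.972071 = 160.034671

160.0347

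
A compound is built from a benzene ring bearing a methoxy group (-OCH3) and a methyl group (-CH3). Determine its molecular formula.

Atom tally by fragment:
  benzene ring core → C:6 H:6
  (− 2 ring H displaced by substituents)
  + OCH3 → C:1 H:3 O:1
  + CH3 → C:1 H:3
Element totals:
  C: 8
  H: 10
  O: 1

C8H10O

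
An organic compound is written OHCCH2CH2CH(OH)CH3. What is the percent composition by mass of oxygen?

Atom tally by fragment:
  OHCCH2 → C:2 H:3 O:1
  CH2 → C:1 H:2
  CH(OH) → C:1 H:2 O:1
  CH3 → C:1 H:3
Element totals:
  C: 5
  H: 10
  O: 2
Molecular formula: C5H10O2.
Molar mass = 102.133 g/mol.
Mass from O: 2 × 15.999 = 31.998 g/mol.
%O = 31.998 / 102.133 × 100 = 31.33%.

31.33%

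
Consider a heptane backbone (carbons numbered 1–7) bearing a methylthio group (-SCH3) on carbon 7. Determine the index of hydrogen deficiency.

0

Atom tally by fragment:
  CH3 → C:1 H:3
  CH2 → C:1 H:2
  CH2 → C:1 H:2
  CH2 → C:1 H:2
  CH2 → C:1 H:2
  CH2 → C:1 H:2
  CH2SCH3 → C:2 H:5 S:1
Element totals:
  C: 8
  H: 18
  S: 1
Molecular formula: C8H18S.
DoU = (2C + 2 + N − H − X) / 2 = (2·8 + 2 + 0 − 18 − 0) / 2 = 0.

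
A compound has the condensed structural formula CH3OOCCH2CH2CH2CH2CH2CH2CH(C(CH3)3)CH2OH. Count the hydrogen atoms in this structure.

Element totals:
  C: 14
  H: 28
  O: 3

28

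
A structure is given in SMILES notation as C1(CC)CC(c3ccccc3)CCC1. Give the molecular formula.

Atom tally by fragment:
  cyclohexane ring core → C:6 H:12
  (− 2 ring H displaced by substituents)
  + C2H5 → C:2 H:5
  + C6H5 → C:6 H:5
Element totals:
  C: 14
  H: 20

C14H20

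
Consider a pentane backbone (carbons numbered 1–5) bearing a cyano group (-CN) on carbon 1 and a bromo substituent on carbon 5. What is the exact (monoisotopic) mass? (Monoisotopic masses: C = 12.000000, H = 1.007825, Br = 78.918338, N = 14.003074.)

174.9997

Atom tally by fragment:
  NCCH2 → C:2 H:2 N:1
  CH2 → C:1 H:2
  CH2 → C:1 H:2
  CH2 → C:1 H:2
  CH2Br → C:1 H:2 Br:1
Element totals:
  C: 6
  H: 10
  Br: 1
  N: 1
Molecular formula: C6H10BrN.
  M = 6(12.0) + 10(1.007825) + 78.918338 + 14.003074
    = 72.000000 + 10.078250 + 78.918338 + 14.003074 = 174.999662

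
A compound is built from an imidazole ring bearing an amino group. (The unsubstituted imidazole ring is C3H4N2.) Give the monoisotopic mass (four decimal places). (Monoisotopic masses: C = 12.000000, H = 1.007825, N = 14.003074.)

Atom tally by fragment:
  imidazole ring core → C:3 H:4 N:2
  (− 1 ring H displaced by substituents)
  + NH2 → N:1 H:2
Element totals:
  C: 3
  H: 5
  N: 3
Molecular formula: C3H5N3.
  M = 3(12.0) + 5(1.007825) + 3(14.003074)
    = 36.000000 + 5.039125 + 42.009222 = 83.048347

83.0483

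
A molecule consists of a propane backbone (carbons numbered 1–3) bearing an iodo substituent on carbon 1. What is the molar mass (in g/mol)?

169.99 g/mol

Atom tally by fragment:
  ICH2 → C:1 H:2 I:1
  CH2 → C:1 H:2
  CH3 → C:1 H:3
Element totals:
  C: 3
  H: 7
  I: 1
Molecular formula: C3H7I.
  M = 3(12.011) + 7(1.008) + 126.904
    = 36.033 + 7.056 + 126.904 = 169.993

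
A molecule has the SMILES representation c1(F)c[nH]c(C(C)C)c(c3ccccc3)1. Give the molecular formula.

Atom tally by fragment:
  pyrrole ring core → C:4 H:5 N:1
  (− 3 ring H displaced by substituents)
  + F → F:1
  + CH(CH3)2 → C:3 H:7
  + C6H5 → C:6 H:5
Element totals:
  C: 13
  H: 14
  F: 1
  N: 1

C13H14FN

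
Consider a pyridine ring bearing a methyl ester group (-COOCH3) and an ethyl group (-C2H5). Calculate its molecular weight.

Atom tally by fragment:
  pyridine ring core → C:5 H:5 N:1
  (− 2 ring H displaced by substituents)
  + COOCH3 → C:2 H:3 O:2
  + C2H5 → C:2 H:5
Element totals:
  C: 9
  H: 11
  N: 1
  O: 2
Molecular formula: C9H11NO2.
  M = 9(12.011) + 11(1.008) + 14.007 + 2(15.999)
    = 108.099 + 11.088 + 14.007 + 31.998 = 165.192

165.19 g/mol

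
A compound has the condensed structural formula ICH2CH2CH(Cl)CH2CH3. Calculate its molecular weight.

232.49 g/mol

Atom tally by fragment:
  ICH2 → C:1 H:2 I:1
  CH2 → C:1 H:2
  CH(Cl) → C:1 H:1 Cl:1
  CH2 → C:1 H:2
  CH3 → C:1 H:3
Element totals:
  C: 5
  H: 10
  Cl: 1
  I: 1
Molecular formula: C5H10ClI.
  M = 5(12.011) + 10(1.008) + 35.45 + 126.904
    = 60.055 + 10.080 + 35.450 + 126.904 = 232.489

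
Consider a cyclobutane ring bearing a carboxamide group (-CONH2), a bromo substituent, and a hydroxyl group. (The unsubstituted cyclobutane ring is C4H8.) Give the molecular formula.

C5H8BrNO2

Atom tally by fragment:
  cyclobutane ring core → C:4 H:8
  (− 3 ring H displaced by substituents)
  + CONH2 → C:1 H:2 O:1 N:1
  + Br → Br:1
  + OH → O:1 H:1
Element totals:
  C: 5
  H: 8
  Br: 1
  N: 1
  O: 2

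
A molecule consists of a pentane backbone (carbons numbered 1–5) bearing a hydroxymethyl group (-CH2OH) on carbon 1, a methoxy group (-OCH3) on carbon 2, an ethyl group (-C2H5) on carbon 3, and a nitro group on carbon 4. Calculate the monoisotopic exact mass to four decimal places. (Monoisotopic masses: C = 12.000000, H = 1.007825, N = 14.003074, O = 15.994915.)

Atom tally by fragment:
  HOCH2CH2 → C:2 H:5 O:1
  CH(OCH3) → C:2 H:4 O:1
  CH(C2H5) → C:3 H:6
  CH(NO2) → C:1 H:1 N:1 O:2
  CH3 → C:1 H:3
Element totals:
  C: 9
  H: 19
  N: 1
  O: 4
Molecular formula: C9H19NO4.
  M = 9(12.0) + 19(1.007825) + 14.003074 + 4(15.994915)
    = 108.000000 + 19.148675 + 14.003074 + 63.979660 = 205.131409

205.1314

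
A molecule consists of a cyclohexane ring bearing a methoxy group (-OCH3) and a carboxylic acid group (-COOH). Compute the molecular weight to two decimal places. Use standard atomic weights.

Atom tally by fragment:
  cyclohexane ring core → C:6 H:12
  (− 2 ring H displaced by substituents)
  + OCH3 → C:1 H:3 O:1
  + COOH → C:1 H:1 O:2
Element totals:
  C: 8
  H: 14
  O: 3
Molecular formula: C8H14O3.
  M = 8(12.011) + 14(1.008) + 3(15.999)
    = 96.088 + 14.112 + 47.997 = 158.197

158.20 g/mol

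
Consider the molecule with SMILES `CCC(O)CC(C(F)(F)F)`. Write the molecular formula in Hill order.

Atom tally by fragment:
  CH3 → C:1 H:3
  CH2 → C:1 H:2
  CH(OH) → C:1 H:2 O:1
  CH2 → C:1 H:2
  CH2CF3 → C:2 H:2 F:3
Element totals:
  C: 6
  H: 11
  F: 3
  O: 1

C6H11F3O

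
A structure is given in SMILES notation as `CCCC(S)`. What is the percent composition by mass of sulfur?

Atom tally by fragment:
  CH3 → C:1 H:3
  CH2 → C:1 H:2
  CH2 → C:1 H:2
  CH2SH → C:1 H:3 S:1
Element totals:
  C: 4
  H: 10
  S: 1
Molecular formula: C4H10S.
Molar mass = 90.184 g/mol.
Mass from S: 1 × 32.06 = 32.060 g/mol.
%S = 32.060 / 90.184 × 100 = 35.55%.

35.55%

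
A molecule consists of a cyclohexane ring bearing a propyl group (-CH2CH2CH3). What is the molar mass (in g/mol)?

Atom tally by fragment:
  cyclohexane ring core → C:6 H:12
  (− 1 ring H displaced by substituents)
  + CH2CH2CH3 → C:3 H:7
Element totals:
  C: 9
  H: 18
Molecular formula: C9H18.
  M = 9(12.011) + 18(1.008)
    = 108.099 + 18.144 = 126.243

126.24 g/mol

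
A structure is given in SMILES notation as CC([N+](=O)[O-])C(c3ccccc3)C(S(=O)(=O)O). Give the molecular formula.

Atom tally by fragment:
  CH3 → C:1 H:3
  CH(NO2) → C:1 H:1 N:1 O:2
  CH(C6H5) → C:7 H:6
  CH2SO3H → C:1 H:3 S:1 O:3
Element totals:
  C: 10
  H: 13
  N: 1
  O: 5
  S: 1

C10H13NO5S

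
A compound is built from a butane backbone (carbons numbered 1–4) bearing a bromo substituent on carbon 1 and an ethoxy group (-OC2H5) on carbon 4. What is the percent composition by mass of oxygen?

Atom tally by fragment:
  BrCH2 → C:1 H:2 Br:1
  CH2 → C:1 H:2
  CH2 → C:1 H:2
  CH2OC2H5 → C:3 H:7 O:1
Element totals:
  C: 6
  H: 13
  Br: 1
  O: 1
Molecular formula: C6H13BrO.
Molar mass = 181.073 g/mol.
Mass from O: 1 × 15.999 = 15.999 g/mol.
%O = 15.999 / 181.073 × 100 = 8.84%.

8.84%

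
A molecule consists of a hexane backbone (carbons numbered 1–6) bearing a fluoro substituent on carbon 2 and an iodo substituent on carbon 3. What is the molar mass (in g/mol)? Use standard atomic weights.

Atom tally by fragment:
  CH3 → C:1 H:3
  CH(F) → C:1 H:1 F:1
  CH(I) → C:1 H:1 I:1
  CH2 → C:1 H:2
  CH2 → C:1 H:2
  CH3 → C:1 H:3
Element totals:
  C: 6
  H: 12
  F: 1
  I: 1
Molecular formula: C6H12FI.
  M = 6(12.011) + 12(1.008) + 18.998 + 126.904
    = 72.066 + 12.096 + 18.998 + 126.904 = 230.064

230.06 g/mol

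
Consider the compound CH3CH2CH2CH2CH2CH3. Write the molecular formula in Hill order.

Element totals:
  C: 6
  H: 14

C6H14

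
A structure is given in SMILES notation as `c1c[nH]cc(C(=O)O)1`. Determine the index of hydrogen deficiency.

4

Atom tally by fragment:
  pyrrole ring core → C:4 H:5 N:1
  (− 1 ring H displaced by substituents)
  + COOH → C:1 H:1 O:2
Element totals:
  C: 5
  H: 5
  N: 1
  O: 2
Molecular formula: C5H5NO2.
DoU = (2C + 2 + N − H − X) / 2 = (2·5 + 2 + 1 − 5 − 0) / 2 = 4.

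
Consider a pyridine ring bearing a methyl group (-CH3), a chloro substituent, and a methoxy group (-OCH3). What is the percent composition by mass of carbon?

Atom tally by fragment:
  pyridine ring core → C:5 H:5 N:1
  (− 3 ring H displaced by substituents)
  + CH3 → C:1 H:3
  + Cl → Cl:1
  + OCH3 → C:1 H:3 O:1
Element totals:
  C: 7
  H: 8
  Cl: 1
  N: 1
  O: 1
Molecular formula: C7H8ClNO.
Molar mass = 157.597 g/mol.
Mass from C: 7 × 12.011 = 84.077 g/mol.
%C = 84.077 / 157.597 × 100 = 53.35%.

53.35%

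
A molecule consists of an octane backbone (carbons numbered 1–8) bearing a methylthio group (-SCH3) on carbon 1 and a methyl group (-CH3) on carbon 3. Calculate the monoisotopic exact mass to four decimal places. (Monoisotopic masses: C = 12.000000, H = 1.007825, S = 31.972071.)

Atom tally by fragment:
  CH3SCH2 → C:2 H:5 S:1
  CH2 → C:1 H:2
  CH(CH3) → C:2 H:4
  CH2 → C:1 H:2
  CH2 → C:1 H:2
  CH2 → C:1 H:2
  CH2 → C:1 H:2
  CH3 → C:1 H:3
Element totals:
  C: 10
  H: 22
  S: 1
Molecular formula: C10H22S.
  M = 10(12.0) + 22(1.007825) + 31.972071
    = 120.000000 + 22.172150 + 31.972071 = 174.144221

174.1442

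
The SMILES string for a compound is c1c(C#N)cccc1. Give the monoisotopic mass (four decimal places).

Atom tally by fragment:
  benzene ring core → C:6 H:6
  (− 1 ring H displaced by substituents)
  + CN → C:1 N:1
Element totals:
  C: 7
  H: 5
  N: 1
Molecular formula: C7H5N.
  M = 7(12.0) + 5(1.007825) + 14.003074
    = 84.000000 + 5.039125 + 14.003074 = 103.042199

103.0422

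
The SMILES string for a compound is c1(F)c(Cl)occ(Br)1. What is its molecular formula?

C4HBrClFO

Atom tally by fragment:
  furan ring core → C:4 H:4 O:1
  (− 3 ring H displaced by substituents)
  + F → F:1
  + Cl → Cl:1
  + Br → Br:1
Element totals:
  C: 4
  H: 1
  Br: 1
  Cl: 1
  F: 1
  O: 1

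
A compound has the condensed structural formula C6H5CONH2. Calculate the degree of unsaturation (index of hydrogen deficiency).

Element totals:
  C: 7
  H: 7
  N: 1
  O: 1
Molecular formula: C7H7NO.
DoU = (2C + 2 + N − H − X) / 2 = (2·7 + 2 + 1 − 7 − 0) / 2 = 5.

5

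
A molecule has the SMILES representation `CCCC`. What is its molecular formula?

Atom tally by fragment:
  CH3 → C:1 H:3
  CH2 → C:1 H:2
  CH2 → C:1 H:2
  CH3 → C:1 H:3
Element totals:
  C: 4
  H: 10

C4H10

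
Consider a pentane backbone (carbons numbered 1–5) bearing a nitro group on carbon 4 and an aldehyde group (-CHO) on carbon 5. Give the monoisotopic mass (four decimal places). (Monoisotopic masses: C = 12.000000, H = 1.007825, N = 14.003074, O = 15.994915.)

Atom tally by fragment:
  CH3 → C:1 H:3
  CH2 → C:1 H:2
  CH2 → C:1 H:2
  CH(NO2) → C:1 H:1 N:1 O:2
  CH2CHO → C:2 H:3 O:1
Element totals:
  C: 6
  H: 11
  N: 1
  O: 3
Molecular formula: C6H11NO3.
  M = 6(12.0) + 11(1.007825) + 14.003074 + 3(15.994915)
    = 72.000000 + 11.086075 + 14.003074 + 47.984745 = 145.073894

145.0739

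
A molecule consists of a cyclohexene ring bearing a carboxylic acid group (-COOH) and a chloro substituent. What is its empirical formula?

Atom tally by fragment:
  cyclohexene ring core → C:6 H:10
  (− 2 ring H displaced by substituents)
  + COOH → C:1 H:1 O:2
  + Cl → Cl:1
Element totals:
  C: 7
  H: 9
  Cl: 1
  O: 2
Molecular formula: C7H9ClO2.
gcd of subscripts (7, 1, 9, 2) = 1, so the empirical formula equals the molecular formula.

C7H9ClO2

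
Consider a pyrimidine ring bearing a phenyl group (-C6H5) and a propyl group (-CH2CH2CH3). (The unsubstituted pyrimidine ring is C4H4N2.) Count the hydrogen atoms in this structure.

14

Atom tally by fragment:
  pyrimidine ring core → C:4 H:4 N:2
  (− 2 ring H displaced by substituents)
  + C6H5 → C:6 H:5
  + CH2CH2CH3 → C:3 H:7
Element totals:
  C: 13
  H: 14
  N: 2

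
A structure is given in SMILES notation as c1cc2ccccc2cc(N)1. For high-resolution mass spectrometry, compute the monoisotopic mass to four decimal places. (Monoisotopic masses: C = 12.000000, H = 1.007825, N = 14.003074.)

143.0735

Atom tally by fragment:
  naphthalene ring system core → C:10 H:8
  (− 1 ring H displaced by substituents)
  + NH2 → N:1 H:2
Element totals:
  C: 10
  H: 9
  N: 1
Molecular formula: C10H9N.
  M = 10(12.0) + 9(1.007825) + 14.003074
    = 120.000000 + 9.070425 + 14.003074 = 143.073499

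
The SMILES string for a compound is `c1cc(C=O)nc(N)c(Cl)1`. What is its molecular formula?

Atom tally by fragment:
  pyridine ring core → C:5 H:5 N:1
  (− 3 ring H displaced by substituents)
  + CHO → C:1 H:1 O:1
  + NH2 → N:1 H:2
  + Cl → Cl:1
Element totals:
  C: 6
  H: 5
  Cl: 1
  N: 2
  O: 1

C6H5ClN2O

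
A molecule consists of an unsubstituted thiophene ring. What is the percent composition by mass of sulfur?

Atom tally by fragment:
  thiophene ring core → C:4 H:4 S:1
Element totals:
  C: 4
  H: 4
  S: 1
Molecular formula: C4H4S.
Molar mass = 84.136 g/mol.
Mass from S: 1 × 32.06 = 32.060 g/mol.
%S = 32.060 / 84.136 × 100 = 38.10%.

38.10%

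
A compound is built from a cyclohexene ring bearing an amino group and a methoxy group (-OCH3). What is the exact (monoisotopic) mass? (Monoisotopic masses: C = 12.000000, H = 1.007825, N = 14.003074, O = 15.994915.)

Atom tally by fragment:
  cyclohexene ring core → C:6 H:10
  (− 2 ring H displaced by substituents)
  + NH2 → N:1 H:2
  + OCH3 → C:1 H:3 O:1
Element totals:
  C: 7
  H: 13
  N: 1
  O: 1
Molecular formula: C7H13NO.
  M = 7(12.0) + 13(1.007825) + 14.003074 + 15.994915
    = 84.000000 + 13.101725 + 14.003074 + 15.994915 = 127.099714

127.0997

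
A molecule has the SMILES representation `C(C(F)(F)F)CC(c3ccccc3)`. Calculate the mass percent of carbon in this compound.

63.82%

Atom tally by fragment:
  F3CCH2 → C:2 H:2 F:3
  CH2 → C:1 H:2
  CH2C6H5 → C:7 H:7
Element totals:
  C: 10
  H: 11
  F: 3
Molecular formula: C10H11F3.
Molar mass = 188.192 g/mol.
Mass from C: 10 × 12.011 = 120.110 g/mol.
%C = 120.110 / 188.192 × 100 = 63.82%.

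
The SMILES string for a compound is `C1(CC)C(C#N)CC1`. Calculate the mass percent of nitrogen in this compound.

12.83%

Atom tally by fragment:
  cyclobutane ring core → C:4 H:8
  (− 2 ring H displaced by substituents)
  + C2H5 → C:2 H:5
  + CN → C:1 N:1
Element totals:
  C: 7
  H: 11
  N: 1
Molecular formula: C7H11N.
Molar mass = 109.172 g/mol.
Mass from N: 1 × 14.007 = 14.007 g/mol.
%N = 14.007 / 109.172 × 100 = 12.83%.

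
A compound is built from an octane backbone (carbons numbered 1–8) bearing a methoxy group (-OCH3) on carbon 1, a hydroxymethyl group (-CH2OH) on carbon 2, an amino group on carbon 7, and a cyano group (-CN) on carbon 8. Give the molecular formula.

C11H22N2O2

Atom tally by fragment:
  CH3OCH2 → C:2 H:5 O:1
  CH(CH2OH) → C:2 H:4 O:1
  CH2 → C:1 H:2
  CH2 → C:1 H:2
  CH2 → C:1 H:2
  CH2 → C:1 H:2
  CH(NH2) → C:1 H:3 N:1
  CH2CN → C:2 H:2 N:1
Element totals:
  C: 11
  H: 22
  N: 2
  O: 2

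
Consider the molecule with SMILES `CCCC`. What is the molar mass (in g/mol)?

Atom tally by fragment:
  CH3 → C:1 H:3
  CH2 → C:1 H:2
  CH2 → C:1 H:2
  CH3 → C:1 H:3
Element totals:
  C: 4
  H: 10
Molecular formula: C4H10.
  M = 4(12.011) + 10(1.008)
    = 48.044 + 10.080 = 58.124

58.12 g/mol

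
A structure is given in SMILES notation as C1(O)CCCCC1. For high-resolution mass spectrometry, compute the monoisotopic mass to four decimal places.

100.0888

Atom tally by fragment:
  cyclohexane ring core → C:6 H:12
  (− 1 ring H displaced by substituents)
  + OH → O:1 H:1
Element totals:
  C: 6
  H: 12
  O: 1
Molecular formula: C6H12O.
  M = 6(12.0) + 12(1.007825) + 15.994915
    = 72.000000 + 12.093900 + 15.994915 = 100.088815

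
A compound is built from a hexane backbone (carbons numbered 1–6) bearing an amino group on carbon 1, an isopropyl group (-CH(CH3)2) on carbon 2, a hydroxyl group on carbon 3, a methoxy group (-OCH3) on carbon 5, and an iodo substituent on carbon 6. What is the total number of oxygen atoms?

2

Atom tally by fragment:
  H2NCH2 → C:1 H:4 N:1
  CH(CH(CH3)2) → C:4 H:8
  CH(OH) → C:1 H:2 O:1
  CH2 → C:1 H:2
  CH(OCH3) → C:2 H:4 O:1
  CH2I → C:1 H:2 I:1
Element totals:
  C: 10
  H: 22
  I: 1
  N: 1
  O: 2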